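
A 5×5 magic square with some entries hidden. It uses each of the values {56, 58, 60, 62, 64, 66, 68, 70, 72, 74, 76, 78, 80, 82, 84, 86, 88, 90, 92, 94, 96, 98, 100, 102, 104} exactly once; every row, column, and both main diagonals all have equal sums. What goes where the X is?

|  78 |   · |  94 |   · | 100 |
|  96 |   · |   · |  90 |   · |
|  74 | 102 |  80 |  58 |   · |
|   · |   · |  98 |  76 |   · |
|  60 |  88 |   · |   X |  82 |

The 25 entries sum to 2000, so each line sums to 2000/5 = 400.
Row 3: 74 + 102 + 80 + 58 + ? = 400, so (3,5) = 86.
Using column 1: 78 + 96 + 74 + 60 + ? → (4,1) = 400 − 308 = 92.
Main diagonal needs 400; the known cells sum to 316, so (2,2) = 84.
Anti-diagonal needs 400; the known cells sum to 330, so (4,2) = 70.
Using row 4: 92 + 70 + 98 + 76 + ? → (4,5) = 400 − 336 = 64.
Column 2: 84 + 102 + 70 + 88 + ? = 400, so (1,2) = 56.
Using column 5: 100 + 86 + 64 + 82 + ? → (2,5) = 400 − 332 = 68.
Row 1 must total 400; the given cells sum to 328, so (1,4) = 72.
Using row 2: 96 + 84 + 90 + 68 + ? → (2,3) = 400 − 338 = 62.
Using column 3: 94 + 62 + 80 + 98 + ? → (5,3) = 400 − 334 = 66.
Using column 4: 72 + 90 + 58 + 76 + ? → (5,4) = 400 − 296 = 104.

104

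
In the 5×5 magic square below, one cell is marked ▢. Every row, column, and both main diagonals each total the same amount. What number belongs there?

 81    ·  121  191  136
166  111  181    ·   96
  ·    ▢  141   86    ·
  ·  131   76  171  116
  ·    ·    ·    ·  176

Main diagonal is complete and sums to 680; that is the magic constant.
Row 1: 81 + 121 + 191 + 136 + ? = 680, so (1,2) = 151.
Row 2 must total 680; the given cells sum to 554, so (2,4) = 126.
The remaining cell in row 4 is (4,1) = 680 − 494 = 186.
Column 3 needs 680; the known cells sum to 519, so (5,3) = 161.
Column 4 needs 680; the known cells sum to 574, so (5,4) = 106.
Column 5: 136 + 96 + 116 + 176 + ? = 680, so (3,5) = 156.
From anti-diagonal, 680 − (136 + 126 + 141 + 131) gives (5,1) = 146.
Row 5: 146 + 161 + 106 + 176 + ? = 680, so (5,2) = 91.
Using column 1: 81 + 166 + 186 + 146 + ? → (3,1) = 680 − 579 = 101.
Column 2: 151 + 111 + 131 + 91 + ? = 680, so (3,2) = 196.

196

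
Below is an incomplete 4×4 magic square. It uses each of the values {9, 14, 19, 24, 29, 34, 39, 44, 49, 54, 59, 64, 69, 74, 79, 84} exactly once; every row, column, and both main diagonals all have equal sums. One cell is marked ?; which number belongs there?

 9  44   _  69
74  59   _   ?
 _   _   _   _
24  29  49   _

The 16 entries sum to 744, so each line sums to 744/4 = 186.
The remaining cell in row 1 is (1,3) = 186 − 122 = 64.
From row 4, 186 − (24 + 29 + 49) gives (4,4) = 84.
The remaining cell in column 1 is (3,1) = 186 − 107 = 79.
Column 2 must total 186; the given cells sum to 132, so (3,2) = 54.
From main diagonal, 186 − (9 + 59 + 84) gives (3,3) = 34.
The remaining cell in anti-diagonal is (2,3) = 186 − 147 = 39.
The remaining cell in row 2 is (2,4) = 186 − 172 = 14.

14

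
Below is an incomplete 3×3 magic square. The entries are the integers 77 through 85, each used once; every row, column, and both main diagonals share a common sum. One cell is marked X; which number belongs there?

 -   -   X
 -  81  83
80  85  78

The entries are 77 through 85, which sum to 729, so each line sums to 729/3 = 243.
Row 2: 81 + 83 + ? = 243, so (2,1) = 79.
Column 1: 79 + 80 + ? = 243, so (1,1) = 84.
Column 2 needs 243; the known cells sum to 166, so (1,2) = 77.
Column 3: 83 + 78 + ? = 243, so (1,3) = 82.

82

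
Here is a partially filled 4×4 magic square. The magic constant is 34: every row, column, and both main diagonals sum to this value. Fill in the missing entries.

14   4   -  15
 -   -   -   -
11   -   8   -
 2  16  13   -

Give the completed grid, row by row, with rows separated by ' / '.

14 4 1 15 / 7 9 12 6 / 11 5 8 10 / 2 16 13 3

From row 1, 34 − (14 + 4 + 15) gives (1,3) = 1.
The remaining cell in row 4 is (4,4) = 34 − 31 = 3.
Column 1 must total 34; the given cells sum to 27, so (2,1) = 7.
Using column 3: 1 + 8 + 13 + ? → (2,3) = 34 − 22 = 12.
Main diagonal must total 34; the given cells sum to 25, so (2,2) = 9.
Using anti-diagonal: 15 + 12 + 2 + ? → (3,2) = 34 − 29 = 5.
Row 2 must total 34; the given cells sum to 28, so (2,4) = 6.
Row 3: 11 + 5 + 8 + ? = 34, so (3,4) = 10.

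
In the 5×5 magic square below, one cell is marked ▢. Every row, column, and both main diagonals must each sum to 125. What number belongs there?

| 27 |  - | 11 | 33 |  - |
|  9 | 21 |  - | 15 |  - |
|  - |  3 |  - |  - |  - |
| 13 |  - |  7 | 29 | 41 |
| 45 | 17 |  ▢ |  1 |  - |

Row 4 must total 125; the given cells sum to 90, so (4,2) = 35.
Column 1: 27 + 9 + 13 + 45 + ? = 125, so (3,1) = 31.
The remaining cell in column 2 is (1,2) = 125 − 76 = 49.
Column 4 needs 125; the known cells sum to 78, so (3,4) = 47.
From row 1, 125 − (27 + 49 + 11 + 33) gives (1,5) = 5.
Anti-diagonal must total 125; the given cells sum to 100, so (3,3) = 25.
Using row 3: 31 + 3 + 25 + 47 + ? → (3,5) = 125 − 106 = 19.
The remaining cell in main diagonal is (5,5) = 125 − 102 = 23.
The remaining cell in row 5 is (5,3) = 125 − 86 = 39.

39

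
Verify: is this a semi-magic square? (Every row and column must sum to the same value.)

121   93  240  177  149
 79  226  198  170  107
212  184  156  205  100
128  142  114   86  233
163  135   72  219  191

Row 1: 121 + 93 + 240 + 177 + 149 = 780.
Row 2: 79 + 226 + 198 + 170 + 107 = 780.
Row 3: 212 + 184 + 156 + 205 + 100 = 857.
Row 4: 128 + 142 + 114 + 86 + 233 = 703.
Row 5: 163 + 135 + 72 + 219 + 191 = 780.
Column 1: 121 + 79 + 212 + 128 + 163 = 703.
Column 2: 93 + 226 + 184 + 142 + 135 = 780.
Column 3: 240 + 198 + 156 + 114 + 72 = 780.
Column 4: 177 + 170 + 205 + 86 + 219 = 857.
Column 5: 149 + 107 + 100 + 233 + 191 = 780.

No — row 3 sums to 857 but column 1 sums to 703.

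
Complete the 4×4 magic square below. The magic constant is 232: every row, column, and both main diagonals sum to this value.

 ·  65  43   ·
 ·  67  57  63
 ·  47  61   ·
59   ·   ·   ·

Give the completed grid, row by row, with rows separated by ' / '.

Row 2: 67 + 57 + 63 + ? = 232, so (2,1) = 45.
Column 2 needs 232; the known cells sum to 179, so (4,2) = 53.
The remaining cell in column 3 is (4,3) = 232 − 161 = 71.
Using anti-diagonal: 57 + 47 + 59 + ? → (1,4) = 232 − 163 = 69.
Row 1 needs 232; the known cells sum to 177, so (1,1) = 55.
The remaining cell in row 4 is (4,4) = 232 − 183 = 49.
Column 1 must total 232; the given cells sum to 159, so (3,1) = 73.
Column 4 needs 232; the known cells sum to 181, so (3,4) = 51.

55 65 43 69 / 45 67 57 63 / 73 47 61 51 / 59 53 71 49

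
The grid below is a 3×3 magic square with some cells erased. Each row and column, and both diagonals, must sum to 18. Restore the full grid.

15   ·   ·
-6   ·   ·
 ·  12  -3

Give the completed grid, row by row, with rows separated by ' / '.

15 0 3 / -6 6 18 / 9 12 -3

Using row 3: 12 + (-3) + ? → (3,1) = 18 − 9 = 9.
Main diagonal: 15 + (-3) + ? = 18, so (2,2) = 6.
Anti-diagonal must total 18; the given cells sum to 15, so (1,3) = 3.
From row 1, 18 − (15 + 3) gives (1,2) = 0.
Row 2 needs 18; the known cells sum to 0, so (2,3) = 18.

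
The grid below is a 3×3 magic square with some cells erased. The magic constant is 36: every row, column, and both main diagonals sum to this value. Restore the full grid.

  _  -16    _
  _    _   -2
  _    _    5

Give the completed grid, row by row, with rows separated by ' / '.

19 -16 33 / 26 12 -2 / -9 40 5

Using column 3: -2 + 5 + ? → (1,3) = 36 − 3 = 33.
From row 1, 36 − (-16 + 33) gives (1,1) = 19.
Main diagonal must total 36; the given cells sum to 24, so (2,2) = 12.
Anti-diagonal must total 36; the given cells sum to 45, so (3,1) = -9.
Row 2: 12 + (-2) + ? = 36, so (2,1) = 26.
Row 3: -9 + 5 + ? = 36, so (3,2) = 40.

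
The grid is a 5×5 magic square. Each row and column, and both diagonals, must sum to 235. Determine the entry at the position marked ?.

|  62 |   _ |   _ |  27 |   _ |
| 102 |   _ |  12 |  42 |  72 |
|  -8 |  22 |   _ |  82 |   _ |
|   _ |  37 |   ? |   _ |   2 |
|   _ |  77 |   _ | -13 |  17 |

Row 2: 102 + 12 + 42 + 72 + ? = 235, so (2,2) = 7.
Column 2 must total 235; the given cells sum to 143, so (1,2) = 92.
The remaining cell in column 4 is (4,4) = 235 − 138 = 97.
Using main diagonal: 62 + 7 + 97 + 17 + ? → (3,3) = 235 − 183 = 52.
Using row 3: -8 + 22 + 52 + 82 + ? → (3,5) = 235 − 148 = 87.
Using column 5: 72 + 87 + 2 + 17 + ? → (1,5) = 235 − 178 = 57.
From anti-diagonal, 235 − (57 + 42 + 52 + 37) gives (5,1) = 47.
Row 1 must total 235; the given cells sum to 238, so (1,3) = -3.
Row 5: 47 + 77 + (-13) + 17 + ? = 235, so (5,3) = 107.
The remaining cell in column 1 is (4,1) = 235 − 203 = 32.
Column 3 must total 235; the given cells sum to 168, so (4,3) = 67.

67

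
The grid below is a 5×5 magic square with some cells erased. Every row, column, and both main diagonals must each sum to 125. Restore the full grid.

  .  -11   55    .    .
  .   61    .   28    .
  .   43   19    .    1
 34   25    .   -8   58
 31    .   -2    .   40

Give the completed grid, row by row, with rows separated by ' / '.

Row 4: 34 + 25 + (-8) + 58 + ? = 125, so (4,3) = 16.
Column 2: -11 + 61 + 43 + 25 + ? = 125, so (5,2) = 7.
From column 3, 125 − (55 + 19 + 16 + (-2)) gives (2,3) = 37.
From main diagonal, 125 − (61 + 19 + (-8) + 40) gives (1,1) = 13.
The remaining cell in anti-diagonal is (1,5) = 125 − 103 = 22.
The remaining cell in row 1 is (1,4) = 125 − 79 = 46.
From row 5, 125 − (31 + 7 + (-2) + 40) gives (5,4) = 49.
Column 4: 46 + 28 + (-8) + 49 + ? = 125, so (3,4) = 10.
Column 5 needs 125; the known cells sum to 121, so (2,5) = 4.
From row 2, 125 − (61 + 37 + 28 + 4) gives (2,1) = -5.
Row 3 must total 125; the given cells sum to 73, so (3,1) = 52.

13 -11 55 46 22 / -5 61 37 28 4 / 52 43 19 10 1 / 34 25 16 -8 58 / 31 7 -2 49 40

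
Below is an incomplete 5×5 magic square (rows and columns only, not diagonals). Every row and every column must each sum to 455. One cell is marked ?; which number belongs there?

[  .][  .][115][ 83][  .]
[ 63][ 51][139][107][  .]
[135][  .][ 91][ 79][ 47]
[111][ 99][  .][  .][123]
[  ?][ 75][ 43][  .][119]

Row 2 needs 455; the known cells sum to 360, so (2,5) = 95.
Row 3: 135 + 91 + 79 + 47 + ? = 455, so (3,2) = 103.
Using column 2: 51 + 103 + 99 + 75 + ? → (1,2) = 455 − 328 = 127.
Column 3: 115 + 139 + 91 + 43 + ? = 455, so (4,3) = 67.
From column 5, 455 − (95 + 47 + 123 + 119) gives (1,5) = 71.
Row 1 must total 455; the given cells sum to 396, so (1,1) = 59.
The remaining cell in row 4 is (4,4) = 455 − 400 = 55.
Column 1 needs 455; the known cells sum to 368, so (5,1) = 87.

87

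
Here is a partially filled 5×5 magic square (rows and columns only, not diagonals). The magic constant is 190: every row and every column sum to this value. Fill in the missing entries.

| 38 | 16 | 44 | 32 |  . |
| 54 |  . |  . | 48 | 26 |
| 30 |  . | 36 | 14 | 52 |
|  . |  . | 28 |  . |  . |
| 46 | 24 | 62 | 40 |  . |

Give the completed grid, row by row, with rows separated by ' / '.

Row 1 must total 190; the given cells sum to 130, so (1,5) = 60.
The remaining cell in row 3 is (3,2) = 190 − 132 = 58.
Row 5: 46 + 24 + 62 + 40 + ? = 190, so (5,5) = 18.
Column 1 must total 190; the given cells sum to 168, so (4,1) = 22.
Column 3 must total 190; the given cells sum to 170, so (2,3) = 20.
From column 4, 190 − (32 + 48 + 14 + 40) gives (4,4) = 56.
Column 5: 60 + 26 + 52 + 18 + ? = 190, so (4,5) = 34.
The remaining cell in row 2 is (2,2) = 190 − 148 = 42.
Using row 4: 22 + 28 + 56 + 34 + ? → (4,2) = 190 − 140 = 50.

38 16 44 32 60 / 54 42 20 48 26 / 30 58 36 14 52 / 22 50 28 56 34 / 46 24 62 40 18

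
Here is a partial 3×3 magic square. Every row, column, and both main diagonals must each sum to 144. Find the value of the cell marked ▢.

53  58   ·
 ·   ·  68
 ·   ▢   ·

Row 1 must total 144; the given cells sum to 111, so (1,3) = 33.
From column 3, 144 − (33 + 68) gives (3,3) = 43.
Main diagonal must total 144; the given cells sum to 96, so (2,2) = 48.
Anti-diagonal: 33 + 48 + ? = 144, so (3,1) = 63.
The remaining cell in row 2 is (2,1) = 144 − 116 = 28.
The remaining cell in row 3 is (3,2) = 144 − 106 = 38.

38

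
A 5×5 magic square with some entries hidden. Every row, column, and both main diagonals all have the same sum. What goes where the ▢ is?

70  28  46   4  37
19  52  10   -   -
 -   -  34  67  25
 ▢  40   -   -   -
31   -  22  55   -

7

Row 1 is complete and sums to 185; that is the magic constant.
Using column 3: 46 + 10 + 34 + 22 + ? → (4,3) = 185 − 112 = 73.
The remaining cell in anti-diagonal is (2,4) = 185 − 142 = 43.
Row 2: 19 + 52 + 10 + 43 + ? = 185, so (2,5) = 61.
The remaining cell in column 4 is (4,4) = 185 − 169 = 16.
From main diagonal, 185 − (70 + 52 + 34 + 16) gives (5,5) = 13.
Row 5 needs 185; the known cells sum to 121, so (5,2) = 64.
The remaining cell in column 2 is (3,2) = 185 − 184 = 1.
Column 5 needs 185; the known cells sum to 136, so (4,5) = 49.
Row 3 needs 185; the known cells sum to 127, so (3,1) = 58.
Row 4 needs 185; the known cells sum to 178, so (4,1) = 7.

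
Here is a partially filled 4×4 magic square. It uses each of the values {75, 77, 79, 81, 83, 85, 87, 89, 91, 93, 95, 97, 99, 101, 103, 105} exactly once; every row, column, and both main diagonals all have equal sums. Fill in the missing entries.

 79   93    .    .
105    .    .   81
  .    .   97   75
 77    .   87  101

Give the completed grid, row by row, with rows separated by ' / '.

79 93 85 103 / 105 83 91 81 / 99 89 97 75 / 77 95 87 101

The 16 entries sum to 1440, so each line sums to 1440/4 = 360.
Row 4 must total 360; the given cells sum to 265, so (4,2) = 95.
Using column 1: 79 + 105 + 77 + ? → (3,1) = 360 − 261 = 99.
Column 4: 81 + 75 + 101 + ? = 360, so (1,4) = 103.
Main diagonal: 79 + 97 + 101 + ? = 360, so (2,2) = 83.
From row 1, 360 − (79 + 93 + 103) gives (1,3) = 85.
From row 2, 360 − (105 + 83 + 81) gives (2,3) = 91.
Row 3 must total 360; the given cells sum to 271, so (3,2) = 89.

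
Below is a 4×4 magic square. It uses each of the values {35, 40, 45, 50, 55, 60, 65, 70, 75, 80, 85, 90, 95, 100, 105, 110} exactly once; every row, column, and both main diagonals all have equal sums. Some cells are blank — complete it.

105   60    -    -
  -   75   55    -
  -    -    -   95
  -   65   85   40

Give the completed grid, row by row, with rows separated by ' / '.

105 60 80 45 / 50 75 55 110 / 35 90 70 95 / 100 65 85 40

The 16 entries sum to 1160, so each line sums to 1160/4 = 290.
The remaining cell in row 4 is (4,1) = 290 − 190 = 100.
Column 2: 60 + 75 + 65 + ? = 290, so (3,2) = 90.
Main diagonal must total 290; the given cells sum to 220, so (3,3) = 70.
Anti-diagonal: 55 + 90 + 100 + ? = 290, so (1,4) = 45.
From row 1, 290 − (105 + 60 + 45) gives (1,3) = 80.
Row 3 needs 290; the known cells sum to 255, so (3,1) = 35.
Column 1: 105 + 35 + 100 + ? = 290, so (2,1) = 50.
Using column 4: 45 + 95 + 40 + ? → (2,4) = 290 − 180 = 110.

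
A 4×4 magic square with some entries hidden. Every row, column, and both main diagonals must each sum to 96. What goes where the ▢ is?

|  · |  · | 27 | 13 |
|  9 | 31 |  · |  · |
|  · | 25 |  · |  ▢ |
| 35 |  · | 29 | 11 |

39

Row 4 needs 96; the known cells sum to 75, so (4,2) = 21.
Column 2: 31 + 25 + 21 + ? = 96, so (1,2) = 19.
Anti-diagonal: 13 + 25 + 35 + ? = 96, so (2,3) = 23.
From row 1, 96 − (19 + 27 + 13) gives (1,1) = 37.
Using row 2: 9 + 31 + 23 + ? → (2,4) = 96 − 63 = 33.
From column 1, 96 − (37 + 9 + 35) gives (3,1) = 15.
Using column 3: 27 + 23 + 29 + ? → (3,3) = 96 − 79 = 17.
Column 4 needs 96; the known cells sum to 57, so (3,4) = 39.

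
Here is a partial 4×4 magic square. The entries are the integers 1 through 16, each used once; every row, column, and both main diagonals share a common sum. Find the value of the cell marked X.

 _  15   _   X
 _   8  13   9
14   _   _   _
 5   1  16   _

6

The entries are 1 through 16, which sum to 136, so each line sums to 136/4 = 34.
The remaining cell in row 2 is (2,1) = 34 − 30 = 4.
Row 4 needs 34; the known cells sum to 22, so (4,4) = 12.
The remaining cell in column 1 is (1,1) = 34 − 23 = 11.
Using column 2: 15 + 8 + 1 + ? → (3,2) = 34 − 24 = 10.
The remaining cell in main diagonal is (3,3) = 34 − 31 = 3.
The remaining cell in anti-diagonal is (1,4) = 34 − 28 = 6.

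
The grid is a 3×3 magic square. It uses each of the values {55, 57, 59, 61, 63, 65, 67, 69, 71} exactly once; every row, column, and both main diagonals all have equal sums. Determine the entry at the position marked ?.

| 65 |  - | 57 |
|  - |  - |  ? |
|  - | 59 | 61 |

The 9 entries sum to 567, so each line sums to 567/3 = 189.
Using row 1: 65 + 57 + ? → (1,2) = 189 − 122 = 67.
The remaining cell in row 3 is (3,1) = 189 − 120 = 69.
From column 1, 189 − (65 + 69) gives (2,1) = 55.
The remaining cell in column 2 is (2,2) = 189 − 126 = 63.
Using column 3: 57 + 61 + ? → (2,3) = 189 − 118 = 71.

71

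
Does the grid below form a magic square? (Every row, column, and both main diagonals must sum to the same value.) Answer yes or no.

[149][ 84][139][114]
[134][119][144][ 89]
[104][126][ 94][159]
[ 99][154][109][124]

No — column 1 sums to 486 but row 3 sums to 483.

Row 1: 149 + 84 + 139 + 114 = 486.
Row 2: 134 + 119 + 144 + 89 = 486.
Row 3: 104 + 126 + 94 + 159 = 483.
Row 4: 99 + 154 + 109 + 124 = 486.
Column 1: 149 + 134 + 104 + 99 = 486.
Column 2: 84 + 119 + 126 + 154 = 483.
Column 3: 139 + 144 + 94 + 109 = 486.
Column 4: 114 + 89 + 159 + 124 = 486.
Main diagonal: 149 + 119 + 94 + 124 = 486.
Anti-diagonal: 114 + 144 + 126 + 99 = 483.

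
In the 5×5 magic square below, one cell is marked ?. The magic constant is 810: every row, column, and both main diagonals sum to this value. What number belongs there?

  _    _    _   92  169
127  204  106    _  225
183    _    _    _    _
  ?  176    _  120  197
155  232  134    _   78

From row 2, 810 − (127 + 204 + 106 + 225) gives (2,4) = 148.
Using row 5: 155 + 232 + 134 + 78 + ? → (5,4) = 810 − 599 = 211.
Using column 4: 92 + 148 + 120 + 211 + ? → (3,4) = 810 − 571 = 239.
Column 5: 169 + 225 + 197 + 78 + ? = 810, so (3,5) = 141.
Anti-diagonal must total 810; the given cells sum to 648, so (3,3) = 162.
Row 3 needs 810; the known cells sum to 725, so (3,2) = 85.
The remaining cell in column 2 is (1,2) = 810 − 697 = 113.
Using main diagonal: 204 + 162 + 120 + 78 + ? → (1,1) = 810 − 564 = 246.
Using row 1: 246 + 113 + 92 + 169 + ? → (1,3) = 810 − 620 = 190.
From column 1, 810 − (246 + 127 + 183 + 155) gives (4,1) = 99.

99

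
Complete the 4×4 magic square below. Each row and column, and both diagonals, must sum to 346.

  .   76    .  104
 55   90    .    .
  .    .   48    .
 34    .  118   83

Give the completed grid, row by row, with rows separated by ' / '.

125 76 41 104 / 55 90 139 62 / 132 69 48 97 / 34 111 118 83

Row 4 must total 346; the given cells sum to 235, so (4,2) = 111.
Column 2 must total 346; the given cells sum to 277, so (3,2) = 69.
The remaining cell in main diagonal is (1,1) = 346 − 221 = 125.
Anti-diagonal: 104 + 69 + 34 + ? = 346, so (2,3) = 139.
Row 1: 125 + 76 + 104 + ? = 346, so (1,3) = 41.
Row 2 must total 346; the given cells sum to 284, so (2,4) = 62.
Column 1 must total 346; the given cells sum to 214, so (3,1) = 132.
Column 4: 104 + 62 + 83 + ? = 346, so (3,4) = 97.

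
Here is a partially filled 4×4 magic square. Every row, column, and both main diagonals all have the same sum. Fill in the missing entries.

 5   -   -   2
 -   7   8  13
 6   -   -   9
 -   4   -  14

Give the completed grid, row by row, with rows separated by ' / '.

5 16 15 2 / 10 7 8 13 / 6 11 12 9 / 17 4 3 14

Column 4 is already complete: 2 + 13 + 9 + 14 = 38, so that is the magic constant.
Row 2: 7 + 8 + 13 + ? = 38, so (2,1) = 10.
Column 1 needs 38; the known cells sum to 21, so (4,1) = 17.
From main diagonal, 38 − (5 + 7 + 14) gives (3,3) = 12.
Anti-diagonal must total 38; the given cells sum to 27, so (3,2) = 11.
The remaining cell in row 4 is (4,3) = 38 − 35 = 3.
Column 2: 7 + 11 + 4 + ? = 38, so (1,2) = 16.
Using column 3: 8 + 12 + 3 + ? → (1,3) = 38 − 23 = 15.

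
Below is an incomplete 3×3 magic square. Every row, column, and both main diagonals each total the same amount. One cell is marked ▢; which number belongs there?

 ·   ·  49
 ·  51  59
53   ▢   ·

55

Anti-diagonal is complete and sums to 153; that is the magic constant.
From row 2, 153 − (51 + 59) gives (2,1) = 43.
From column 1, 153 − (43 + 53) gives (1,1) = 57.
From column 3, 153 − (49 + 59) gives (3,3) = 45.
From row 1, 153 − (57 + 49) gives (1,2) = 47.
Row 3 must total 153; the given cells sum to 98, so (3,2) = 55.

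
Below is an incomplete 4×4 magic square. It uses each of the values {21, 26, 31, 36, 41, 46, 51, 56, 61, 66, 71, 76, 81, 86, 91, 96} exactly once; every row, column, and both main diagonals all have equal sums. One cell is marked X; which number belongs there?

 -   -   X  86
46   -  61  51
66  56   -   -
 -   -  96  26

The 16 entries sum to 936, so each line sums to 936/4 = 234.
Using row 2: 46 + 61 + 51 + ? → (2,2) = 234 − 158 = 76.
Column 4: 86 + 51 + 26 + ? = 234, so (3,4) = 71.
Anti-diagonal must total 234; the given cells sum to 203, so (4,1) = 31.
Using row 3: 66 + 56 + 71 + ? → (3,3) = 234 − 193 = 41.
Using row 4: 31 + 96 + 26 + ? → (4,2) = 234 − 153 = 81.
Column 1 needs 234; the known cells sum to 143, so (1,1) = 91.
From column 2, 234 − (76 + 56 + 81) gives (1,2) = 21.
Column 3 needs 234; the known cells sum to 198, so (1,3) = 36.

36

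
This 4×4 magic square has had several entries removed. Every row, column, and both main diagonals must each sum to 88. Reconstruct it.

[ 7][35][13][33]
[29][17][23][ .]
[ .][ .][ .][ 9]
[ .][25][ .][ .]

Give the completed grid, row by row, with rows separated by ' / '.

7 35 13 33 / 29 17 23 19 / 31 11 37 9 / 21 25 15 27

From row 2, 88 − (29 + 17 + 23) gives (2,4) = 19.
From column 2, 88 − (35 + 17 + 25) gives (3,2) = 11.
The remaining cell in column 4 is (4,4) = 88 − 61 = 27.
Main diagonal must total 88; the given cells sum to 51, so (3,3) = 37.
Anti-diagonal: 33 + 23 + 11 + ? = 88, so (4,1) = 21.
The remaining cell in row 3 is (3,1) = 88 − 57 = 31.
Row 4: 21 + 25 + 27 + ? = 88, so (4,3) = 15.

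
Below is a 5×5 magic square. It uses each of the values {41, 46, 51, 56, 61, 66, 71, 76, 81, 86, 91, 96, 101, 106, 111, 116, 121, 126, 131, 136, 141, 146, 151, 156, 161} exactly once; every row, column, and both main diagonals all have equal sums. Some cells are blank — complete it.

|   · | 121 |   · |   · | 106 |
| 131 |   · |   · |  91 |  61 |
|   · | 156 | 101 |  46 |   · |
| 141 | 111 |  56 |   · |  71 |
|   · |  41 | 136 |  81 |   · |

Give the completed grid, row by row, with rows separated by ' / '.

The 25 entries sum to 2525, so each line sums to 2525/5 = 505.
The remaining cell in row 4 is (4,4) = 505 − 379 = 126.
From column 2, 505 − (121 + 156 + 111 + 41) gives (2,2) = 76.
Using column 4: 91 + 46 + 126 + 81 + ? → (1,4) = 505 − 344 = 161.
Anti-diagonal: 106 + 91 + 101 + 111 + ? = 505, so (5,1) = 96.
Row 2 must total 505; the given cells sum to 359, so (2,3) = 146.
Row 5 needs 505; the known cells sum to 354, so (5,5) = 151.
Column 3 must total 505; the given cells sum to 439, so (1,3) = 66.
The remaining cell in column 5 is (3,5) = 505 − 389 = 116.
Using main diagonal: 76 + 101 + 126 + 151 + ? → (1,1) = 505 − 454 = 51.
From row 3, 505 − (156 + 101 + 46 + 116) gives (3,1) = 86.

51 121 66 161 106 / 131 76 146 91 61 / 86 156 101 46 116 / 141 111 56 126 71 / 96 41 136 81 151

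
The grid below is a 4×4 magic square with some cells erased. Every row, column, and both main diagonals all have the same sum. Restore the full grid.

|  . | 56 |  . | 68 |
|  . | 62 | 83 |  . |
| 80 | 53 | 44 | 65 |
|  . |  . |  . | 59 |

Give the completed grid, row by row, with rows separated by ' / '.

Row 3 is already complete: 80 + 53 + 44 + 65 = 242, so that is the magic constant.
Column 2 needs 242; the known cells sum to 171, so (4,2) = 71.
Using column 4: 68 + 65 + 59 + ? → (2,4) = 242 − 192 = 50.
From main diagonal, 242 − (62 + 44 + 59) gives (1,1) = 77.
Anti-diagonal must total 242; the given cells sum to 204, so (4,1) = 38.
Row 1 needs 242; the known cells sum to 201, so (1,3) = 41.
Using row 2: 62 + 83 + 50 + ? → (2,1) = 242 − 195 = 47.
The remaining cell in row 4 is (4,3) = 242 − 168 = 74.

77 56 41 68 / 47 62 83 50 / 80 53 44 65 / 38 71 74 59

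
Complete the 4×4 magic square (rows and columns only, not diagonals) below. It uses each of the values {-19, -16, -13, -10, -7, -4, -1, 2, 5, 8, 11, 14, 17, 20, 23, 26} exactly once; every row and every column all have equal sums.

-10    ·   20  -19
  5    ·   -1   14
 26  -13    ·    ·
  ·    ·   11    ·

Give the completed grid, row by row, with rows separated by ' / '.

-10 23 20 -19 / 5 -4 -1 14 / 26 -13 -16 17 / -7 8 11 2

The 16 entries sum to 56, so each line sums to 56/4 = 14.
From row 1, 14 − (-10 + 20 + (-19)) gives (1,2) = 23.
Using row 2: 5 + (-1) + 14 + ? → (2,2) = 14 − 18 = -4.
Column 1 must total 14; the given cells sum to 21, so (4,1) = -7.
Column 2: 23 + (-4) + (-13) + ? = 14, so (4,2) = 8.
Column 3 must total 14; the given cells sum to 30, so (3,3) = -16.
Row 3 needs 14; the known cells sum to -3, so (3,4) = 17.
From row 4, 14 − (-7 + 8 + 11) gives (4,4) = 2.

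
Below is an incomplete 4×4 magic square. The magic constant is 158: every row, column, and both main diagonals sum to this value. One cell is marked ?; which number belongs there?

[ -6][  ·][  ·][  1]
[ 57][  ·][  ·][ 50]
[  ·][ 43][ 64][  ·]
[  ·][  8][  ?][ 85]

-13

Column 4 must total 158; the given cells sum to 136, so (3,4) = 22.
Using main diagonal: -6 + 64 + 85 + ? → (2,2) = 158 − 143 = 15.
From row 2, 158 − (57 + 15 + 50) gives (2,3) = 36.
Row 3 must total 158; the given cells sum to 129, so (3,1) = 29.
Column 1: -6 + 57 + 29 + ? = 158, so (4,1) = 78.
The remaining cell in column 2 is (1,2) = 158 − 66 = 92.
Row 1 must total 158; the given cells sum to 87, so (1,3) = 71.
Row 4 must total 158; the given cells sum to 171, so (4,3) = -13.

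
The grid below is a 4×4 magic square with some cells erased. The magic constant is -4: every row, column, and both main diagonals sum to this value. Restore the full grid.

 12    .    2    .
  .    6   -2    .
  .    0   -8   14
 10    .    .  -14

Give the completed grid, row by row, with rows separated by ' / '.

12 -6 2 -12 / -16 6 -2 8 / -10 0 -8 14 / 10 -4 4 -14

Row 3: 0 + (-8) + 14 + ? = -4, so (3,1) = -10.
From column 1, -4 − (12 + (-10) + 10) gives (2,1) = -16.
From column 3, -4 − (2 + (-2) + (-8)) gives (4,3) = 4.
The remaining cell in anti-diagonal is (1,4) = -4 − 8 = -12.
Using row 1: 12 + 2 + (-12) + ? → (1,2) = -4 − 2 = -6.
Row 2: -16 + 6 + (-2) + ? = -4, so (2,4) = 8.
The remaining cell in row 4 is (4,2) = -4 − 0 = -4.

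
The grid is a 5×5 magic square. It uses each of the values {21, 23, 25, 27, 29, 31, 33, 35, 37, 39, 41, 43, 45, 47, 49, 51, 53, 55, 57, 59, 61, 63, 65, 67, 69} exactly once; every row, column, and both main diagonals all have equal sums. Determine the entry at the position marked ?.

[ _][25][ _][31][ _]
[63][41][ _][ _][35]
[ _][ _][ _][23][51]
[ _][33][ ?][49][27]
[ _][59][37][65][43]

The 25 entries sum to 1125, so each line sums to 1125/5 = 225.
Row 5 must total 225; the given cells sum to 204, so (5,1) = 21.
Column 2 must total 225; the given cells sum to 158, so (3,2) = 67.
Column 4: 31 + 23 + 49 + 65 + ? = 225, so (2,4) = 57.
Column 5: 35 + 51 + 27 + 43 + ? = 225, so (1,5) = 69.
Using anti-diagonal: 69 + 57 + 33 + 21 + ? → (3,3) = 225 − 180 = 45.
Row 2 must total 225; the given cells sum to 196, so (2,3) = 29.
The remaining cell in row 3 is (3,1) = 225 − 186 = 39.
Main diagonal must total 225; the given cells sum to 178, so (1,1) = 47.
Row 1: 47 + 25 + 31 + 69 + ? = 225, so (1,3) = 53.
From column 1, 225 − (47 + 63 + 39 + 21) gives (4,1) = 55.
Column 3: 53 + 29 + 45 + 37 + ? = 225, so (4,3) = 61.

61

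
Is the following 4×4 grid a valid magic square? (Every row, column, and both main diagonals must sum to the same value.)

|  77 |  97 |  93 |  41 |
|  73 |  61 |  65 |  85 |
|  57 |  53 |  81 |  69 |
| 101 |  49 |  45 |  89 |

Row 1: 77 + 97 + 93 + 41 = 308.
Row 2: 73 + 61 + 65 + 85 = 284.
Row 3: 57 + 53 + 81 + 69 = 260.
Row 4: 101 + 49 + 45 + 89 = 284.
Column 1: 77 + 73 + 57 + 101 = 308.
Column 2: 97 + 61 + 53 + 49 = 260.
Column 3: 93 + 65 + 81 + 45 = 284.
Column 4: 41 + 85 + 69 + 89 = 284.
Main diagonal: 77 + 61 + 81 + 89 = 308.
Anti-diagonal: 41 + 65 + 53 + 101 = 260.

No — row 4 sums to 284 but column 2 sums to 260.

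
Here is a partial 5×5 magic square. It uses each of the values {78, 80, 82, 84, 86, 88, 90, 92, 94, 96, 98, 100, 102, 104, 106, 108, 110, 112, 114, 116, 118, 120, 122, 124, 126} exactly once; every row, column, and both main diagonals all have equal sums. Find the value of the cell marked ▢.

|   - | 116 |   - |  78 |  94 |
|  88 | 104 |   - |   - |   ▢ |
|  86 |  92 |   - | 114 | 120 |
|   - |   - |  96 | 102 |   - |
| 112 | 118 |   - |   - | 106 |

The 25 entries sum to 2550, so each line sums to 2550/5 = 510.
The remaining cell in row 3 is (3,3) = 510 − 412 = 98.
Column 2 needs 510; the known cells sum to 430, so (4,2) = 80.
Using main diagonal: 104 + 98 + 102 + 106 + ? → (1,1) = 510 − 410 = 100.
Anti-diagonal must total 510; the given cells sum to 384, so (2,4) = 126.
Row 1: 100 + 116 + 78 + 94 + ? = 510, so (1,3) = 122.
From column 1, 510 − (100 + 88 + 86 + 112) gives (4,1) = 124.
Using column 4: 78 + 126 + 114 + 102 + ? → (5,4) = 510 − 420 = 90.
Row 4: 124 + 80 + 96 + 102 + ? = 510, so (4,5) = 108.
Row 5: 112 + 118 + 90 + 106 + ? = 510, so (5,3) = 84.
Column 3 needs 510; the known cells sum to 400, so (2,3) = 110.
From column 5, 510 − (94 + 120 + 108 + 106) gives (2,5) = 82.

82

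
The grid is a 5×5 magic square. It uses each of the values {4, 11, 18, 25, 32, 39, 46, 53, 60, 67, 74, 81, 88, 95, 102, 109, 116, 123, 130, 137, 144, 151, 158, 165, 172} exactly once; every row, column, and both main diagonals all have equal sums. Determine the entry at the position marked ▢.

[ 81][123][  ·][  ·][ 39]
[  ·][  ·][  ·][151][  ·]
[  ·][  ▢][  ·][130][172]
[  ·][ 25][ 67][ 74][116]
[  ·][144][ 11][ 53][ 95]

The 25 entries sum to 2200, so each line sums to 2200/5 = 440.
The remaining cell in row 4 is (4,1) = 440 − 282 = 158.
Row 5: 144 + 11 + 53 + 95 + ? = 440, so (5,1) = 137.
Column 4 needs 440; the known cells sum to 408, so (1,4) = 32.
From column 5, 440 − (39 + 172 + 116 + 95) gives (2,5) = 18.
Anti-diagonal: 39 + 151 + 25 + 137 + ? = 440, so (3,3) = 88.
Row 1 needs 440; the known cells sum to 275, so (1,3) = 165.
Column 3 needs 440; the known cells sum to 331, so (2,3) = 109.
From main diagonal, 440 − (81 + 88 + 74 + 95) gives (2,2) = 102.
The remaining cell in row 2 is (2,1) = 440 − 380 = 60.
From column 1, 440 − (81 + 60 + 158 + 137) gives (3,1) = 4.
Column 2: 123 + 102 + 25 + 144 + ? = 440, so (3,2) = 46.

46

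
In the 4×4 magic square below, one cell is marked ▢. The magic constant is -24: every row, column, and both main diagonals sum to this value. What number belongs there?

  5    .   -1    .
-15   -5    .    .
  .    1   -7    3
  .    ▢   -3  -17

Using row 3: 1 + (-7) + 3 + ? → (3,1) = -24 − (-3) = -21.
Column 1 must total -24; the given cells sum to -31, so (4,1) = 7.
The remaining cell in column 3 is (2,3) = -24 − (-11) = -13.
The remaining cell in anti-diagonal is (1,4) = -24 − (-5) = -19.
Using row 1: 5 + (-1) + (-19) + ? → (1,2) = -24 − (-15) = -9.
Row 2: -15 + (-5) + (-13) + ? = -24, so (2,4) = 9.
Row 4 must total -24; the given cells sum to -13, so (4,2) = -11.

-11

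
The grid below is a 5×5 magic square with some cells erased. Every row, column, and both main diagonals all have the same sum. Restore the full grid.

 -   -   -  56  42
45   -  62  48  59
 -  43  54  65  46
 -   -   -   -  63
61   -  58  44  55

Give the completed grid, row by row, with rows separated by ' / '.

Column 5 is already complete: 42 + 59 + 46 + 63 + 55 = 265, so that is the magic constant.
Using row 2: 45 + 62 + 48 + 59 + ? → (2,2) = 265 − 214 = 51.
Using row 3: 43 + 54 + 65 + 46 + ? → (3,1) = 265 − 208 = 57.
Row 5 must total 265; the given cells sum to 218, so (5,2) = 47.
Column 4: 56 + 48 + 65 + 44 + ? = 265, so (4,4) = 52.
Using main diagonal: 51 + 54 + 52 + 55 + ? → (1,1) = 265 − 212 = 53.
Using anti-diagonal: 42 + 48 + 54 + 61 + ? → (4,2) = 265 − 205 = 60.
Using column 1: 53 + 45 + 57 + 61 + ? → (4,1) = 265 − 216 = 49.
Column 2 needs 265; the known cells sum to 201, so (1,2) = 64.
Row 1 needs 265; the known cells sum to 215, so (1,3) = 50.
Row 4 must total 265; the given cells sum to 224, so (4,3) = 41.

53 64 50 56 42 / 45 51 62 48 59 / 57 43 54 65 46 / 49 60 41 52 63 / 61 47 58 44 55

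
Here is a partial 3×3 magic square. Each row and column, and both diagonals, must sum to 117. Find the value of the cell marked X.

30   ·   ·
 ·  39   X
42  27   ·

Row 3: 42 + 27 + ? = 117, so (3,3) = 48.
Using column 1: 30 + 42 + ? → (2,1) = 117 − 72 = 45.
Column 2 must total 117; the given cells sum to 66, so (1,2) = 51.
The remaining cell in anti-diagonal is (1,3) = 117 − 81 = 36.
Row 2 needs 117; the known cells sum to 84, so (2,3) = 33.

33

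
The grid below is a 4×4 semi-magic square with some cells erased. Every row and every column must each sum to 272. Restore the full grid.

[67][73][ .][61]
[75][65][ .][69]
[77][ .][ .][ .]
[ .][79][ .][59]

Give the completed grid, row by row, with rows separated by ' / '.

Row 1 needs 272; the known cells sum to 201, so (1,3) = 71.
Row 2 needs 272; the known cells sum to 209, so (2,3) = 63.
The remaining cell in column 1 is (4,1) = 272 − 219 = 53.
Column 2: 73 + 65 + 79 + ? = 272, so (3,2) = 55.
Using column 4: 61 + 69 + 59 + ? → (3,4) = 272 − 189 = 83.
From row 3, 272 − (77 + 55 + 83) gives (3,3) = 57.
Row 4 needs 272; the known cells sum to 191, so (4,3) = 81.

67 73 71 61 / 75 65 63 69 / 77 55 57 83 / 53 79 81 59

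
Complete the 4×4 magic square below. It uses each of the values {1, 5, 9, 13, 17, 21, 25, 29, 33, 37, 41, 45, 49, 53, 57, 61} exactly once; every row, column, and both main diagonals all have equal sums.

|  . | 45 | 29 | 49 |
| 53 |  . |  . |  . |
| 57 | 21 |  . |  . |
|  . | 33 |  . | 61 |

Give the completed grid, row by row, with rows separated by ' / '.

The 16 entries sum to 496, so each line sums to 496/4 = 124.
Row 1 needs 124; the known cells sum to 123, so (1,1) = 1.
Column 1 needs 124; the known cells sum to 111, so (4,1) = 13.
The remaining cell in column 2 is (2,2) = 124 − 99 = 25.
Main diagonal must total 124; the given cells sum to 87, so (3,3) = 37.
Using anti-diagonal: 49 + 21 + 13 + ? → (2,3) = 124 − 83 = 41.
Row 2 needs 124; the known cells sum to 119, so (2,4) = 5.
Row 3 must total 124; the given cells sum to 115, so (3,4) = 9.
Row 4 needs 124; the known cells sum to 107, so (4,3) = 17.

1 45 29 49 / 53 25 41 5 / 57 21 37 9 / 13 33 17 61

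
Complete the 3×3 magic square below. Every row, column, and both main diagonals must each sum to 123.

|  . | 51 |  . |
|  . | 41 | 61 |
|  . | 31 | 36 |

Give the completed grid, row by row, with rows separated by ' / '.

46 51 26 / 21 41 61 / 56 31 36

The remaining cell in row 2 is (2,1) = 123 − 102 = 21.
Row 3: 31 + 36 + ? = 123, so (3,1) = 56.
From column 1, 123 − (21 + 56) gives (1,1) = 46.
Using column 3: 61 + 36 + ? → (1,3) = 123 − 97 = 26.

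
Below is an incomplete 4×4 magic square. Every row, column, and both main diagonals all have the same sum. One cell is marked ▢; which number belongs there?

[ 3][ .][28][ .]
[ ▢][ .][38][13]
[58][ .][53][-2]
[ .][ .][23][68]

Column 3 is complete and sums to 142; that is the magic constant.
From row 3, 142 − (58 + 53 + (-2)) gives (3,2) = 33.
Column 4 needs 142; the known cells sum to 79, so (1,4) = 63.
The remaining cell in main diagonal is (2,2) = 142 − 124 = 18.
From anti-diagonal, 142 − (63 + 38 + 33) gives (4,1) = 8.
Using row 1: 3 + 28 + 63 + ? → (1,2) = 142 − 94 = 48.
From row 2, 142 − (18 + 38 + 13) gives (2,1) = 73.

73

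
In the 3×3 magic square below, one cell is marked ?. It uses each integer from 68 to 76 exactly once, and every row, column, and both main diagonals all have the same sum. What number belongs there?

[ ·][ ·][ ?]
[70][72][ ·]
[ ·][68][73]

The entries are 68 through 76, which sum to 648, so each line sums to 648/3 = 216.
Row 2: 70 + 72 + ? = 216, so (2,3) = 74.
From row 3, 216 − (68 + 73) gives (3,1) = 75.
Column 1: 70 + 75 + ? = 216, so (1,1) = 71.
From column 2, 216 − (72 + 68) gives (1,2) = 76.
From column 3, 216 − (74 + 73) gives (1,3) = 69.

69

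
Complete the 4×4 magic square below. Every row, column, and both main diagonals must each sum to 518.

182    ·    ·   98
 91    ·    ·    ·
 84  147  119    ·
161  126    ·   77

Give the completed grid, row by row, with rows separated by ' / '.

Row 3 needs 518; the known cells sum to 350, so (3,4) = 168.
Row 4 needs 518; the known cells sum to 364, so (4,3) = 154.
Column 4 needs 518; the known cells sum to 343, so (2,4) = 175.
Using main diagonal: 182 + 119 + 77 + ? → (2,2) = 518 − 378 = 140.
Anti-diagonal must total 518; the given cells sum to 406, so (2,3) = 112.
The remaining cell in column 2 is (1,2) = 518 − 413 = 105.
Column 3 must total 518; the given cells sum to 385, so (1,3) = 133.

182 105 133 98 / 91 140 112 175 / 84 147 119 168 / 161 126 154 77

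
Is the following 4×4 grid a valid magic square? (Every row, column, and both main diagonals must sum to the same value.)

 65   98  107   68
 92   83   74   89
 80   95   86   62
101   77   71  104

No — column 4 sums to 323 but column 2 sums to 353.

Row 1: 65 + 98 + 107 + 68 = 338.
Row 2: 92 + 83 + 74 + 89 = 338.
Row 3: 80 + 95 + 86 + 62 = 323.
Row 4: 101 + 77 + 71 + 104 = 353.
Column 1: 65 + 92 + 80 + 101 = 338.
Column 2: 98 + 83 + 95 + 77 = 353.
Column 3: 107 + 74 + 86 + 71 = 338.
Column 4: 68 + 89 + 62 + 104 = 323.
Main diagonal: 65 + 83 + 86 + 104 = 338.
Anti-diagonal: 68 + 74 + 95 + 101 = 338.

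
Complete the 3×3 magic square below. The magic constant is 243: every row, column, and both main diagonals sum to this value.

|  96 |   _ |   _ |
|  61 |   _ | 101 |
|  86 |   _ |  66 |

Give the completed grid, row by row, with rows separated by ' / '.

Using row 2: 61 + 101 + ? → (2,2) = 243 − 162 = 81.
The remaining cell in row 3 is (3,2) = 243 − 152 = 91.
Using column 2: 81 + 91 + ? → (1,2) = 243 − 172 = 71.
Column 3 must total 243; the given cells sum to 167, so (1,3) = 76.

96 71 76 / 61 81 101 / 86 91 66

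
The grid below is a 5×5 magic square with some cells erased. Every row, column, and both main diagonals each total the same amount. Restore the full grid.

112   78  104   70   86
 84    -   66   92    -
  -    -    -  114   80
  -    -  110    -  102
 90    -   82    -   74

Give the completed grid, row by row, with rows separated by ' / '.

Row 1 is already complete: 112 + 78 + 104 + 70 + 86 = 450, so that is the magic constant.
From column 3, 450 − (104 + 66 + 110 + 82) gives (3,3) = 88.
The remaining cell in column 5 is (2,5) = 450 − 342 = 108.
From anti-diagonal, 450 − (86 + 92 + 88 + 90) gives (4,2) = 94.
Using row 2: 84 + 66 + 92 + 108 + ? → (2,2) = 450 − 350 = 100.
Main diagonal must total 450; the given cells sum to 374, so (4,4) = 76.
The remaining cell in row 4 is (4,1) = 450 − 382 = 68.
Column 1 needs 450; the known cells sum to 354, so (3,1) = 96.
Column 4 must total 450; the given cells sum to 352, so (5,4) = 98.
Row 3 must total 450; the given cells sum to 378, so (3,2) = 72.
The remaining cell in row 5 is (5,2) = 450 − 344 = 106.

112 78 104 70 86 / 84 100 66 92 108 / 96 72 88 114 80 / 68 94 110 76 102 / 90 106 82 98 74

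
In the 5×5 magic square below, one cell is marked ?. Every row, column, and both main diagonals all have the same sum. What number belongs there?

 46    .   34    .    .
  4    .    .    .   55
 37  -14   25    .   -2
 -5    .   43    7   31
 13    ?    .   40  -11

52

Column 1 is complete and sums to 95; that is the magic constant.
Row 3 needs 95; the known cells sum to 46, so (3,4) = 49.
Using row 4: -5 + 43 + 7 + 31 + ? → (4,2) = 95 − 76 = 19.
Column 5: 55 + (-2) + 31 + (-11) + ? = 95, so (1,5) = 22.
Main diagonal: 46 + 25 + 7 + (-11) + ? = 95, so (2,2) = 28.
Anti-diagonal: 22 + 25 + 19 + 13 + ? = 95, so (2,4) = 16.
Row 2 needs 95; the known cells sum to 103, so (2,3) = -8.
From column 3, 95 − (34 + (-8) + 25 + 43) gives (5,3) = 1.
Column 4 must total 95; the given cells sum to 112, so (1,4) = -17.
The remaining cell in row 1 is (1,2) = 95 − 85 = 10.
From row 5, 95 − (13 + 1 + 40 + (-11)) gives (5,2) = 52.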